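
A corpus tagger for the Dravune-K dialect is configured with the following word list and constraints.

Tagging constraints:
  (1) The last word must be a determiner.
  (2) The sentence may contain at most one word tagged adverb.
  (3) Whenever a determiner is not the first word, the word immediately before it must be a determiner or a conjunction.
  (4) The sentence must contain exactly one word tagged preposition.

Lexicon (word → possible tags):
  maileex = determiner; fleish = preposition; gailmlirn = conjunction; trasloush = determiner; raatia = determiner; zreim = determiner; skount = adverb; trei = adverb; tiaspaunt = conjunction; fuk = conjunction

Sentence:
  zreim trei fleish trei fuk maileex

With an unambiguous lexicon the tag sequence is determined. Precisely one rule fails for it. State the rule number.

2

Fixed tagging: determiner adverb preposition adverb conjunction determiner.
Applying the rules: R1 ok, R2 fails, R3 ok, R4 ok.
Only rule 2 fails.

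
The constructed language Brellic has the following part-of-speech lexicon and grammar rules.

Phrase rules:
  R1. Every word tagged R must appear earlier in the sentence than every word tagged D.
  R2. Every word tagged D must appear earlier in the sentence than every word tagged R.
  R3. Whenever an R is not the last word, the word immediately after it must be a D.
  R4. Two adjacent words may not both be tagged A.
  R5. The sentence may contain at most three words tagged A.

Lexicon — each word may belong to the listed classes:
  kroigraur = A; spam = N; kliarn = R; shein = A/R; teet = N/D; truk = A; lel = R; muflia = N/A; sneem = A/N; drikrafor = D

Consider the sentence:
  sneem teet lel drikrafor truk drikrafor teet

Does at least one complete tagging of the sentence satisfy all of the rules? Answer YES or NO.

Candidates per position — 1:sneem {A,N}; 2:teet {N,D}; 3:lel {R}; 4:drikrafor {D}; 5:truk {A}; 6:drikrafor {D}; 7:teet {N,D}.
Rule 2 cannot be satisfied by any choice of tags from the lexicon.
So there is no consistent tagging.

NO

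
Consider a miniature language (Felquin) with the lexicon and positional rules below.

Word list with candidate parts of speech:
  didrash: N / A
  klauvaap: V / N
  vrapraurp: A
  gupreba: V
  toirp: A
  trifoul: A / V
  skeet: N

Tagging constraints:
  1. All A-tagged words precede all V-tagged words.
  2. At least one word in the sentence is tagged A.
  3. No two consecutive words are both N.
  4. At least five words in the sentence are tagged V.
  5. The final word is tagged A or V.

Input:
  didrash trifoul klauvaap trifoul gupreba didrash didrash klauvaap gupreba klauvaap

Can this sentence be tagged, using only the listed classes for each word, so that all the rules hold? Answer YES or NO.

NO

Candidates per position — 1:didrash {N,A}; 2:trifoul {A,V}; 3:klauvaap {V,N}; 4:trifoul {A,V}; 5:gupreba {V}; 6:didrash {N,A}; 7:didrash {N,A}; 8:klauvaap {V,N}; 9:gupreba {V}; 10:klauvaap {V,N}.
Every candidate sequence violates at least one rule; no consistent tagging exists.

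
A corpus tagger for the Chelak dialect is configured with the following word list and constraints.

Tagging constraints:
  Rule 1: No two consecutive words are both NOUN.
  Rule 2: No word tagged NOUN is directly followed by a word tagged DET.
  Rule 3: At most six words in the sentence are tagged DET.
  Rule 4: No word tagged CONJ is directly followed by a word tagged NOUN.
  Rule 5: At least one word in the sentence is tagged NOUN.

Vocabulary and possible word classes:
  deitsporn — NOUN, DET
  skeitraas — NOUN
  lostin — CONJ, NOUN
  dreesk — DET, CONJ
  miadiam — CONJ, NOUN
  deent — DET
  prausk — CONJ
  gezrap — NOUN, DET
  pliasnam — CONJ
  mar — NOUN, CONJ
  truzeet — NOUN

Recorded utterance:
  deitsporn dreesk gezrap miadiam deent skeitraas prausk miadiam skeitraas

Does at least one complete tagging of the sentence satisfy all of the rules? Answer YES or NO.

Candidates per position — 1:deitsporn {NOUN,DET}; 2:dreesk {DET,CONJ}; 3:gezrap {NOUN,DET}; 4:miadiam {CONJ,NOUN}; 5:deent {DET}; 6:skeitraas {NOUN}; 7:prausk {CONJ}; 8:miadiam {CONJ,NOUN}; 9:skeitraas {NOUN}.
Rule 4 cannot be satisfied by any choice of tags from the lexicon.
So there is no consistent tagging.

NO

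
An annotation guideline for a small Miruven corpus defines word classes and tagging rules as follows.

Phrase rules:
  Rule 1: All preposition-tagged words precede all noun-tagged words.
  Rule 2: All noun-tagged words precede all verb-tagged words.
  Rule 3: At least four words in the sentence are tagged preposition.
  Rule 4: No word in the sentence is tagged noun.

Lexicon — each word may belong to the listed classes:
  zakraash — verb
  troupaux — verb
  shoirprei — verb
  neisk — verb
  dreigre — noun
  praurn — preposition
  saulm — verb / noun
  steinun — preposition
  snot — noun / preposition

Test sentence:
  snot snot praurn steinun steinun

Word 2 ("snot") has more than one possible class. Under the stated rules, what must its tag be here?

Candidates per position — 1:snot {noun,preposition}; 2:snot {noun,preposition}; 3:praurn {preposition}; 4:steinun {preposition}; 5:steinun {preposition}.
Position 1: noun is ruled out by rule 1; that leaves preposition.
Position 2: noun is ruled out by rule 1; that leaves preposition.
That leaves exactly one tagging: preposition preposition preposition preposition preposition.
Verifying each rule — rule 1 ok; rule 2 ok; rule 3 ok; rule 4 ok.

preposition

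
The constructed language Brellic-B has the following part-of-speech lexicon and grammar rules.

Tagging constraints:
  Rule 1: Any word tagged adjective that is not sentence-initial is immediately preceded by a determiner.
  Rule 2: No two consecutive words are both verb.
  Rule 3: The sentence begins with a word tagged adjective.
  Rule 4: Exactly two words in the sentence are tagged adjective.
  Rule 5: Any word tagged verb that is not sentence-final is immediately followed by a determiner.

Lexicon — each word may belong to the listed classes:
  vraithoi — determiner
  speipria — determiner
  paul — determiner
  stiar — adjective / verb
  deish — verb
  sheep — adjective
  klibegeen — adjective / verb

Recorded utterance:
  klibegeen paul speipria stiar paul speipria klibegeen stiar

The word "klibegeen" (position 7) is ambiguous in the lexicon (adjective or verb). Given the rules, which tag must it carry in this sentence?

Candidates per position — 1:klibegeen {adjective,verb}; 2:paul {determiner}; 3:speipria {determiner}; 4:stiar {adjective,verb}; 5:paul {determiner}; 6:speipria {determiner}; 7:klibegeen {adjective,verb}; 8:stiar {adjective,verb}.
Word 1 cannot be verb — rule 3 would then fail for every completion. It is adjective.
Word 7 cannot be verb — rule 5 would then fail for every completion. It is adjective.
Word 8 cannot be adjective — rule 1 would then fail for every completion. It is verb.
Word 4 cannot be adjective — rule 4 would then fail for every completion. It is verb.
That leaves exactly one tagging: adjective determiner determiner verb determiner determiner adjective verb.
Verifying each rule — rule 1 holds; rule 2 holds; rule 3 holds; rule 4 holds; rule 5 holds.

adjective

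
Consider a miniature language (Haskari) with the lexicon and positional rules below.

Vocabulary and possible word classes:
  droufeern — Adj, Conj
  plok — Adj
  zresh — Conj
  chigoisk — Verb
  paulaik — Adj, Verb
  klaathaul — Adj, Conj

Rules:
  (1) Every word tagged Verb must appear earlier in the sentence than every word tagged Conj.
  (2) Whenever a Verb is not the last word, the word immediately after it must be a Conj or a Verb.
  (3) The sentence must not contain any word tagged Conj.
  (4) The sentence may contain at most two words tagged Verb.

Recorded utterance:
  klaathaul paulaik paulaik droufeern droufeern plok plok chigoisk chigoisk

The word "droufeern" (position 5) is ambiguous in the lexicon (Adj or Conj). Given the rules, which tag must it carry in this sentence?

Adj

Candidates per position — 1:klaathaul {Adj,Conj}; 2:paulaik {Adj,Verb}; 3:paulaik {Adj,Verb}; 4:droufeern {Adj,Conj}; 5:droufeern {Adj,Conj}; 6:plok {Adj}; 7:plok {Adj}; 8:chigoisk {Verb}; 9:chigoisk {Verb}.
If word 1 were Conj, no tagging could satisfy rule 1; so word 1 is Adj.
If word 2 were Verb, no tagging could satisfy rule 4; so word 2 is Adj.
If word 3 were Verb, no tagging could satisfy rule 4; so word 3 is Adj.
If word 4 were Conj, no tagging could satisfy rule 1; so word 4 is Adj.
If word 5 were Conj, no tagging could satisfy rule 1; so word 5 is Adj.
So the tagging must be: Adj Adj Adj Adj Adj Adj Adj Verb Verb.
Check: rule 1 holds; rule 2 holds; rule 3 holds; rule 4 holds.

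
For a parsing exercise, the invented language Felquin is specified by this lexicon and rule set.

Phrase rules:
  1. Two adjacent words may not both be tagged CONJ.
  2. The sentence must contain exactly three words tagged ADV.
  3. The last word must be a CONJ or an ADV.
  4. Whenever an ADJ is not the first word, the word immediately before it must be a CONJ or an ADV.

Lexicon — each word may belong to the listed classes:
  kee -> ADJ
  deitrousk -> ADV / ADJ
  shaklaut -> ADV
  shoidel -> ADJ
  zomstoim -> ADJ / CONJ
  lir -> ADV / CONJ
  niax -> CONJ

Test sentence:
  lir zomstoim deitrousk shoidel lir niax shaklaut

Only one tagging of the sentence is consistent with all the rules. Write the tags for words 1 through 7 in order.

CONJ ADJ ADV ADJ ADV CONJ ADV

Candidates per position — 1:lir {ADV,CONJ}; 2:zomstoim {ADJ,CONJ}; 3:deitrousk {ADV,ADJ}; 4:shoidel {ADJ}; 5:lir {ADV,CONJ}; 6:niax {CONJ}; 7:shaklaut {ADV}.
Position 3: ADJ is ruled out by rule 4; that leaves ADV.
Position 5: CONJ is ruled out by rule 1; that leaves ADV.
Position 1: ADV is ruled out by rule 2; that leaves CONJ.
Position 2: CONJ is ruled out by rule 1; that leaves ADJ.
The only consistent sequence is: CONJ ADJ ADV ADJ ADV CONJ ADV.
Verifying each rule — rule 1 ok; rule 2 ok; rule 3 ok; rule 4 ok.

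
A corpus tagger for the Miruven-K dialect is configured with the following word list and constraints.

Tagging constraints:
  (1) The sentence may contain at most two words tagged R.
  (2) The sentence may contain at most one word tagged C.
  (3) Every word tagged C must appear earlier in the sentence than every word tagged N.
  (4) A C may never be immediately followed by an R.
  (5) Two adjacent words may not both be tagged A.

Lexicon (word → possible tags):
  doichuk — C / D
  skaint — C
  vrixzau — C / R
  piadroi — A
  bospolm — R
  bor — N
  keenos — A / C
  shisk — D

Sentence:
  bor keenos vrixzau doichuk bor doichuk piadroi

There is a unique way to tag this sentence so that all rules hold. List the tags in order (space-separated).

N A R D N D A

Candidates per position — 1:bor {N}; 2:keenos {A,C}; 3:vrixzau {C,R}; 4:doichuk {C,D}; 5:bor {N}; 6:doichuk {C,D}; 7:piadroi {A}.
If word 2 were C, no tagging could satisfy rule 3; so word 2 is A.
If word 3 were C, no tagging could satisfy rule 3; so word 3 is R.
If word 4 were C, no tagging could satisfy rule 3; so word 4 is D.
If word 6 were C, no tagging could satisfy rule 3; so word 6 is D.
So the tagging must be: N A R D N D A.
Verifying each rule — rule 1 satisfied; rule 2 satisfied; rule 3 satisfied; rule 4 satisfied; rule 5 satisfied.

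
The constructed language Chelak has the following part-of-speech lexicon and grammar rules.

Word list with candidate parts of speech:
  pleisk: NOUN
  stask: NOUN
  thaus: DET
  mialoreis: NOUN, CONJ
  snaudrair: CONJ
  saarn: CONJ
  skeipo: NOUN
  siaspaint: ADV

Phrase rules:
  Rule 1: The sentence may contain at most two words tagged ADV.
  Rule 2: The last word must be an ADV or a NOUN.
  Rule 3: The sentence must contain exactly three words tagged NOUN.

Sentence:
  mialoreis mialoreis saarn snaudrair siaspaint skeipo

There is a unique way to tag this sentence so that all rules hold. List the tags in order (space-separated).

NOUN NOUN CONJ CONJ ADV NOUN

Candidates per position — 1:mialoreis {NOUN,CONJ}; 2:mialoreis {NOUN,CONJ}; 3:saarn {CONJ}; 4:snaudrair {CONJ}; 5:siaspaint {ADV}; 6:skeipo {NOUN}.
If word 1 were CONJ, no tagging could satisfy rule 3; so word 1 is NOUN.
If word 2 were CONJ, no tagging could satisfy rule 3; so word 2 is NOUN.
That leaves exactly one tagging: NOUN NOUN CONJ CONJ ADV NOUN.
Check: rule 1 ok; rule 2 ok; rule 3 ok.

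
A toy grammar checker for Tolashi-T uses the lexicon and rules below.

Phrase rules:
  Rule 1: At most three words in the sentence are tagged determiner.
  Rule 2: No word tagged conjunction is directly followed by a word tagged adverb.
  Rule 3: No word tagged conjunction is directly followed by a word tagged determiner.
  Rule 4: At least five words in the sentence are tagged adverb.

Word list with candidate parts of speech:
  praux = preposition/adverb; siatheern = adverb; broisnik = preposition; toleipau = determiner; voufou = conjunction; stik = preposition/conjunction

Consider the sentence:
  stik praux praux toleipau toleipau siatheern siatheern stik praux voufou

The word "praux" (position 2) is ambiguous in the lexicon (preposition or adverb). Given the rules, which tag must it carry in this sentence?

adverb

Candidates per position — 1:stik {preposition,conjunction}; 2:praux {preposition,adverb}; 3:praux {preposition,adverb}; 4:toleipau {determiner}; 5:toleipau {determiner}; 6:siatheern {adverb}; 7:siatheern {adverb}; 8:stik {preposition,conjunction}; 9:praux {preposition,adverb}; 10:voufou {conjunction}.
Position 2: tagging it preposition would leave rule 4 unsatisfiable, so it must be adverb.
Position 3: tagging it preposition would leave rule 4 unsatisfiable, so it must be adverb.
Position 9: tagging it preposition would leave rule 4 unsatisfiable, so it must be adverb.
Position 1: tagging it conjunction would leave rule 2 unsatisfiable, so it must be preposition.
Position 8: tagging it conjunction would leave rule 2 unsatisfiable, so it must be preposition.
That leaves exactly one tagging: preposition adverb adverb determiner determiner adverb adverb preposition adverb conjunction.
Verifying each rule — rule 1 satisfied; rule 2 satisfied; rule 3 satisfied; rule 4 satisfied.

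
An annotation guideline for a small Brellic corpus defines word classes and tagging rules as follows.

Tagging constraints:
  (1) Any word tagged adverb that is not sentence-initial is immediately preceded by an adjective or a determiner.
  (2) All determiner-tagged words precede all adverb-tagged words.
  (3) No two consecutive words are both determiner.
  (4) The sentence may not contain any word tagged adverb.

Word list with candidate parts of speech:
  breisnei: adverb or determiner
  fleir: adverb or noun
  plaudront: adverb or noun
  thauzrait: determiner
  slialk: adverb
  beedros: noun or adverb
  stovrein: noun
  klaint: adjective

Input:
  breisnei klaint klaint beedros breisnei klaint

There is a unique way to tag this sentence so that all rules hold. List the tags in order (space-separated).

determiner adjective adjective noun determiner adjective

Candidates per position — 1:breisnei {adverb,determiner}; 2:klaint {adjective}; 3:klaint {adjective}; 4:beedros {noun,adverb}; 5:breisnei {adverb,determiner}; 6:klaint {adjective}.
Position 1: adverb is ruled out by rule 4; that leaves determiner.
Position 4: adverb is ruled out by rule 4; that leaves noun.
Position 5: adverb is ruled out by rule 1; that leaves determiner.
The only consistent sequence is: determiner adjective adjective noun determiner adjective.
Check: rule 1 ✓; rule 2 ✓; rule 3 ✓; rule 4 ✓.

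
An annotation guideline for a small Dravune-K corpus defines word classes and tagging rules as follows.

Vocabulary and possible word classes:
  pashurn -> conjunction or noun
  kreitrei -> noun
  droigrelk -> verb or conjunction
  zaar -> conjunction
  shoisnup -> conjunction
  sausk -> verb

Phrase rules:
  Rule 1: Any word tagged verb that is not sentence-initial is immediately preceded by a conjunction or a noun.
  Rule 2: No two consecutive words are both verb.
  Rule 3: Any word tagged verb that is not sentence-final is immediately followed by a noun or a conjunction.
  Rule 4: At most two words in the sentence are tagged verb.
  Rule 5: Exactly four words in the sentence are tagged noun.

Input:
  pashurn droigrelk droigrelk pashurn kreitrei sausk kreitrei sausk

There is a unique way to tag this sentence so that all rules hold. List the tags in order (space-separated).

Candidates per position — 1:pashurn {conjunction,noun}; 2:droigrelk {verb,conjunction}; 3:droigrelk {verb,conjunction}; 4:pashurn {conjunction,noun}; 5:kreitrei {noun}; 6:sausk {verb}; 7:kreitrei {noun}; 8:sausk {verb}.
Word 1 cannot be conjunction — rule 5 would then fail for every completion. It is noun.
Word 2 cannot be verb — rule 4 would then fail for every completion. It is conjunction.
Word 3 cannot be verb — rule 4 would then fail for every completion. It is conjunction.
Word 4 cannot be conjunction — rule 5 would then fail for every completion. It is noun.
The only consistent sequence is: noun conjunction conjunction noun noun verb noun verb.
Check: rule 1 satisfied; rule 2 satisfied; rule 3 satisfied; rule 4 satisfied; rule 5 satisfied.

noun conjunction conjunction noun noun verb noun verb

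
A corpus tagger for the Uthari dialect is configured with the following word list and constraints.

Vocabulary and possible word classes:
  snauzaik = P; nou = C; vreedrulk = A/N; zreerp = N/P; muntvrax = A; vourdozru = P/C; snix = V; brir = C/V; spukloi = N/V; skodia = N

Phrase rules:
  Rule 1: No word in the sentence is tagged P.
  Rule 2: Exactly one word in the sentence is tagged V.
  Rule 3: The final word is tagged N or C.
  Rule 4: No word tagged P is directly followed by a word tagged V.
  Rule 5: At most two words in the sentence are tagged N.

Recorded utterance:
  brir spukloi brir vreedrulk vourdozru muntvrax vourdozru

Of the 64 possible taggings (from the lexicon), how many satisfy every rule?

6

Candidates per position — 1:brir {C,V}; 2:spukloi {N,V}; 3:brir {C,V}; 4:vreedrulk {A,N}; 5:vourdozru {P,C}; 6:muntvrax {A}; 7:vourdozru {P,C}.
There are 64 candidate sequences in total.
Checking each against the rules leaves 6 sequences.
Count = 6.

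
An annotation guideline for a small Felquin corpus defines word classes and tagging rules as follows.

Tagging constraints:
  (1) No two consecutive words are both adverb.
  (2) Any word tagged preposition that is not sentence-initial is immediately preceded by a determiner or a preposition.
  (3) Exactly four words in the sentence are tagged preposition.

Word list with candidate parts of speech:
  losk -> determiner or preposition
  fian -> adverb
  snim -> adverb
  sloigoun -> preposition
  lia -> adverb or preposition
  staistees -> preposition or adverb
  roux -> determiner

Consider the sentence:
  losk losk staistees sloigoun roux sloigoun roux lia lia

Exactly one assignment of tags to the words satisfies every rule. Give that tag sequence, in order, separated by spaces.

determiner determiner preposition preposition determiner preposition determiner preposition adverb

Candidates per position — 1:losk {determiner,preposition}; 2:losk {determiner,preposition}; 3:staistees {preposition,adverb}; 4:sloigoun {preposition}; 5:roux {determiner}; 6:sloigoun {preposition}; 7:roux {determiner}; 8:lia {adverb,preposition}; 9:lia {adverb,preposition}.
At position 3, choosing adverb makes rule 2 impossible to satisfy; hence preposition.
The remaining ambiguous positions (1, 2, 8, 9) are resolved jointly — only one combination satisfies every rule.
The only consistent sequence is: determiner determiner preposition preposition determiner preposition determiner preposition adverb.
Checking: rule 1 ok; rule 2 ok; rule 3 ok.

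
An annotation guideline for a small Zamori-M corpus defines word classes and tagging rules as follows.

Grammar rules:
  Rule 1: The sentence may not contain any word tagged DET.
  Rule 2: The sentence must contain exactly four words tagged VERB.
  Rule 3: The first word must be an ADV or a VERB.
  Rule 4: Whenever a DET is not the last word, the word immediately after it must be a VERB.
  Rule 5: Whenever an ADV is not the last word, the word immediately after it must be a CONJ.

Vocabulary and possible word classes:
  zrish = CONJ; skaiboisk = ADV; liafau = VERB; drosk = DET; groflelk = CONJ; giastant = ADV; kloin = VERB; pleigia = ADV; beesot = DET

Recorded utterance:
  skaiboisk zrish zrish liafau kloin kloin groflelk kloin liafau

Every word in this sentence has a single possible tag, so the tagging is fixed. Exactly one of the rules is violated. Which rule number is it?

Fixed tagging: ADV CONJ CONJ VERB VERB VERB CONJ VERB VERB.
Rule check: R1 ✓, R2 ✗, R3 ✓, R4 ✓, R5 ✓.
Only rule 2 fails.

2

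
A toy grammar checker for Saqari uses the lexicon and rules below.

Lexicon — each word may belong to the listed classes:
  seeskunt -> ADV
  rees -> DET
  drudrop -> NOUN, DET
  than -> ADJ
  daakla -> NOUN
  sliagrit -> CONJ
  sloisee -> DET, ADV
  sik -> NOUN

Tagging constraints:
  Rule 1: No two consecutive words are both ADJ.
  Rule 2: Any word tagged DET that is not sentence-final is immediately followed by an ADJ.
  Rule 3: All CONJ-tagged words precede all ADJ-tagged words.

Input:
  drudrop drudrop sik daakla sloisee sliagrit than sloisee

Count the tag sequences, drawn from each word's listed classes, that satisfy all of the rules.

2

Candidates per position — 1:drudrop {NOUN,DET}; 2:drudrop {NOUN,DET}; 3:sik {NOUN}; 4:daakla {NOUN}; 5:sloisee {DET,ADV}; 6:sliagrit {CONJ}; 7:than {ADJ}; 8:sloisee {DET,ADV}.
There are 16 candidate sequences in total.
The sequences that satisfy every rule: NOUN NOUN NOUN NOUN ADV CONJ ADJ DET; NOUN NOUN NOUN NOUN ADV CONJ ADJ ADV.
Count = 2.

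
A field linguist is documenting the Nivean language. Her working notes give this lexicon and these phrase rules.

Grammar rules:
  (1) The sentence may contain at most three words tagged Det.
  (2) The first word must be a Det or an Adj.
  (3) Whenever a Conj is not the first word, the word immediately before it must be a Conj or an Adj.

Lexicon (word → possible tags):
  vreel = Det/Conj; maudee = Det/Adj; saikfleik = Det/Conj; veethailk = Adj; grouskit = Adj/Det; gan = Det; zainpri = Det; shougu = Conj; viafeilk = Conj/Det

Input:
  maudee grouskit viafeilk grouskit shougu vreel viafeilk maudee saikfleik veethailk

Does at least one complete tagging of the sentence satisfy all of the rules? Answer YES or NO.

Candidates per position — 1:maudee {Det,Adj}; 2:grouskit {Adj,Det}; 3:viafeilk {Conj,Det}; 4:grouskit {Adj,Det}; 5:shougu {Conj}; 6:vreel {Det,Conj}; 7:viafeilk {Conj,Det}; 8:maudee {Det,Adj}; 9:saikfleik {Det,Conj}; 10:veethailk {Adj}.
One satisfying assignment: Det Adj Det Adj Conj Conj Conj Adj Conj Adj.
Rule-by-rule: rule 1 satisfied; rule 2 satisfied; rule 3 satisfied.

YES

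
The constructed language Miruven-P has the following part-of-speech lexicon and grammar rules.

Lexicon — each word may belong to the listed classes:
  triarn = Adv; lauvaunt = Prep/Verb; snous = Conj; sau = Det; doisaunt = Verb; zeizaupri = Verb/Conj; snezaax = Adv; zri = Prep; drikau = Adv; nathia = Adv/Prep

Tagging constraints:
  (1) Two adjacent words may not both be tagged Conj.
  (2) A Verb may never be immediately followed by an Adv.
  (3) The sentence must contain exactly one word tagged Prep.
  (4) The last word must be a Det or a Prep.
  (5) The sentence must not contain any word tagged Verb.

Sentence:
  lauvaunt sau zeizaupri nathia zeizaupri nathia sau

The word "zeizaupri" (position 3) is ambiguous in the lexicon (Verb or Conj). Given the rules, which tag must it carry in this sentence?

Conj

Candidates per position — 1:lauvaunt {Prep,Verb}; 2:sau {Det}; 3:zeizaupri {Verb,Conj}; 4:nathia {Adv,Prep}; 5:zeizaupri {Verb,Conj}; 6:nathia {Adv,Prep}; 7:sau {Det}.
Word 1 cannot be Verb — rule 5 would then fail for every completion. It is Prep.
Word 3 cannot be Verb — rule 5 would then fail for every completion. It is Conj.
Word 4 cannot be Prep — rule 3 would then fail for every completion. It is Adv.
Word 5 cannot be Verb — rule 5 would then fail for every completion. It is Conj.
Word 6 cannot be Prep — rule 3 would then fail for every completion. It is Adv.
So the tagging must be: Prep Det Conj Adv Conj Adv Det.
Verifying each rule — rule 1 holds; rule 2 holds; rule 3 holds; rule 4 holds; rule 5 holds.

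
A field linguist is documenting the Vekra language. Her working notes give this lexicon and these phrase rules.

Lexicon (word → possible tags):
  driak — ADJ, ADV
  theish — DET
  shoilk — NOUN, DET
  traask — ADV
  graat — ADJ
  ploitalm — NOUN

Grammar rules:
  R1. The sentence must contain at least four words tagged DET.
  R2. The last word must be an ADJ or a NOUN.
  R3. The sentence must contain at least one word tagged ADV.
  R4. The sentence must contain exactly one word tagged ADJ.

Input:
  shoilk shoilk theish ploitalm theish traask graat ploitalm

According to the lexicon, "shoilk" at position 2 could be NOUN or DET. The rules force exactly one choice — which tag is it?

Candidates per position — 1:shoilk {NOUN,DET}; 2:shoilk {NOUN,DET}; 3:theish {DET}; 4:ploitalm {NOUN}; 5:theish {DET}; 6:traask {ADV}; 7:graat {ADJ}; 8:ploitalm {NOUN}.
At position 1, choosing NOUN makes rule 1 impossible to satisfy; hence DET.
At position 2, choosing NOUN makes rule 1 impossible to satisfy; hence DET.
That leaves exactly one tagging: DET DET DET NOUN DET ADV ADJ NOUN.
Checking: rule 1 satisfied; rule 2 satisfied; rule 3 satisfied; rule 4 satisfied.

DET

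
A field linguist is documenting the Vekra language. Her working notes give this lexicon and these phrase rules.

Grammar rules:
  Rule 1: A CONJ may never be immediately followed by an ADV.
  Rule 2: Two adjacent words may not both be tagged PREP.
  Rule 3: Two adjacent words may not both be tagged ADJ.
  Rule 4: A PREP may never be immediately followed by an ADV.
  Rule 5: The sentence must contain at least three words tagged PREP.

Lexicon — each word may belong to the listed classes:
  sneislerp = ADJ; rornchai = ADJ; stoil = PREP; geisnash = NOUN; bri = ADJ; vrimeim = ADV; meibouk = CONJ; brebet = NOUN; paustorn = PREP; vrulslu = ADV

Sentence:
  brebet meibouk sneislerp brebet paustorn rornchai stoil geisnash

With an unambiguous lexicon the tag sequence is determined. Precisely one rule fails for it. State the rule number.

Fixed tagging: NOUN CONJ ADJ NOUN PREP ADJ PREP NOUN.
Rule check: R1 ok, R2 ok, R3 ok, R4 ok, R5 fails.
Only rule 5 fails.

5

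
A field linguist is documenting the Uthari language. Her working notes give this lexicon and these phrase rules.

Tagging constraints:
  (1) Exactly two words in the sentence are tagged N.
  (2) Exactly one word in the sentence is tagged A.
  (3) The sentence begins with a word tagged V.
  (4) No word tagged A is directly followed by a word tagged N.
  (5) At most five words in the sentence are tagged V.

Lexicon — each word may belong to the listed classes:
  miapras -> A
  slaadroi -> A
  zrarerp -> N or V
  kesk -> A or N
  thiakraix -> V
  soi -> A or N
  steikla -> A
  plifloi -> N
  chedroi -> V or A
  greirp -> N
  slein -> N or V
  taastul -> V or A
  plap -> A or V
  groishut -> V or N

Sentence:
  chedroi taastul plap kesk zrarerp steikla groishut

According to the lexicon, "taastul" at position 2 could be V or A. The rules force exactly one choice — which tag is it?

Candidates per position — 1:chedroi {V,A}; 2:taastul {V,A}; 3:plap {A,V}; 4:kesk {A,N}; 5:zrarerp {N,V}; 6:steikla {A}; 7:groishut {V,N}.
Position 1: A is ruled out by rule 2; that leaves V.
Position 2: A is ruled out by rule 2; that leaves V.
Position 3: A is ruled out by rule 2; that leaves V.
Position 4: A is ruled out by rule 2; that leaves N.
Position 7: N is ruled out by rule 4; that leaves V.
Position 5: V is ruled out by rule 1; that leaves N.
That leaves exactly one tagging: V V V N N A V.
Checking: rule 1 holds; rule 2 holds; rule 3 holds; rule 4 holds; rule 5 holds.

V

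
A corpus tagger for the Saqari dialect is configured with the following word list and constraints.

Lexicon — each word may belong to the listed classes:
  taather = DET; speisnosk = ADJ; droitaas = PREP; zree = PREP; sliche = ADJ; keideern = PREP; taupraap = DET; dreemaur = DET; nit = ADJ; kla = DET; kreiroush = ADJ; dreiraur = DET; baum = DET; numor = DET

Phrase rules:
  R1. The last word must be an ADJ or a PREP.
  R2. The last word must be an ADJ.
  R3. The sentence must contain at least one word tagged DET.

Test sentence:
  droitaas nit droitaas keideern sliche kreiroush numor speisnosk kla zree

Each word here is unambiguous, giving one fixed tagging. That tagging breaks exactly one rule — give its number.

Fixed tagging: PREP ADJ PREP PREP ADJ ADJ DET ADJ DET PREP.
Applying the rules: R1 holds, R2 violated, R3 holds.
Only rule 2 fails.

2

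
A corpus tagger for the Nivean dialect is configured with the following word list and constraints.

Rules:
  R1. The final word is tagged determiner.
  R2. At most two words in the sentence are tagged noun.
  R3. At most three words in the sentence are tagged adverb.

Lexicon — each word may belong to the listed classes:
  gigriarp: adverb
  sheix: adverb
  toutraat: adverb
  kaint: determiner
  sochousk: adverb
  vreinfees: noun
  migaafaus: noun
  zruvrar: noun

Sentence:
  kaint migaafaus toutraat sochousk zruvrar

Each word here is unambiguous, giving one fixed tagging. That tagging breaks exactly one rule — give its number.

Fixed tagging: determiner noun adverb adverb noun.
Rule check: R1 violated, R2 holds, R3 holds.
Only rule 1 fails.

1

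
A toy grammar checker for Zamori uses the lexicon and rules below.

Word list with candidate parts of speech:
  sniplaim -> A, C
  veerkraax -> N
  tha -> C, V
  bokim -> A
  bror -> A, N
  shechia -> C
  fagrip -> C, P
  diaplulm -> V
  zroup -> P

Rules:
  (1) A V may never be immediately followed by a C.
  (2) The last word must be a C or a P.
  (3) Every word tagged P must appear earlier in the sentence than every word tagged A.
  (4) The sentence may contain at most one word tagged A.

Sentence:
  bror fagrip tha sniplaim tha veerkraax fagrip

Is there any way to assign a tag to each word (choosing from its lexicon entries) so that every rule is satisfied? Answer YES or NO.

Candidates per position — 1:bror {A,N}; 2:fagrip {C,P}; 3:tha {C,V}; 4:sniplaim {A,C}; 5:tha {C,V}; 6:veerkraax {N}; 7:fagrip {C,P}.
One satisfying assignment: N P V A V N C.
Checking: rule 1 ✓; rule 2 ✓; rule 3 ✓; rule 4 ✓.

YES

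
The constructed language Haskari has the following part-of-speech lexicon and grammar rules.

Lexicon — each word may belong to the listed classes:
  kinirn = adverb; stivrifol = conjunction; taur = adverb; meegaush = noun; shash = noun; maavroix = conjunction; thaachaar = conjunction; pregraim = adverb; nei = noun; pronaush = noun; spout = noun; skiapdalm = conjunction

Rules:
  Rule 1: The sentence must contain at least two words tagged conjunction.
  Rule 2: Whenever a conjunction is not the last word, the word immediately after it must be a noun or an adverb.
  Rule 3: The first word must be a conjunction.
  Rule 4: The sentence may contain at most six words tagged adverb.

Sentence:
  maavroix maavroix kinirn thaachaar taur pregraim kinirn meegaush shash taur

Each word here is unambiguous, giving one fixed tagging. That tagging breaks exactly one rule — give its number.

2

Fixed tagging: conjunction conjunction adverb conjunction adverb adverb adverb noun noun adverb.
Applying the rules: R1 ✓, R2 ✗, R3 ✓, R4 ✓.
Only rule 2 fails.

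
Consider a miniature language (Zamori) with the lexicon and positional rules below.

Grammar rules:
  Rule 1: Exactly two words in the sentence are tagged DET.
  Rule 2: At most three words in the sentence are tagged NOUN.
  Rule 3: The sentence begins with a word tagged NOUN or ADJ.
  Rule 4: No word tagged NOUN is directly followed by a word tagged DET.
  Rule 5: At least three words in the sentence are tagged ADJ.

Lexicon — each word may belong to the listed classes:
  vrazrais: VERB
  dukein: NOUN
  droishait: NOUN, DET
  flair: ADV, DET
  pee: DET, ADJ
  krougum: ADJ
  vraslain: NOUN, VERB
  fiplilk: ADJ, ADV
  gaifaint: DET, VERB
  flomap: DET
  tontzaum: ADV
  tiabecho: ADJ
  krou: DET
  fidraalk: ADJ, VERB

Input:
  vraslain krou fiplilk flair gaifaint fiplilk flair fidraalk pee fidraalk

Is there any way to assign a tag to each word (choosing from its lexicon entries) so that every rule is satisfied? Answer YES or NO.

NO

Candidates per position — 1:vraslain {NOUN,VERB}; 2:krou {DET}; 3:fiplilk {ADJ,ADV}; 4:flair {ADV,DET}; 5:gaifaint {DET,VERB}; 6:fiplilk {ADJ,ADV}; 7:flair {ADV,DET}; 8:fidraalk {ADJ,VERB}; 9:pee {DET,ADJ}; 10:fidraalk {ADJ,VERB}.
Every candidate sequence violates at least one rule; no consistent tagging exists.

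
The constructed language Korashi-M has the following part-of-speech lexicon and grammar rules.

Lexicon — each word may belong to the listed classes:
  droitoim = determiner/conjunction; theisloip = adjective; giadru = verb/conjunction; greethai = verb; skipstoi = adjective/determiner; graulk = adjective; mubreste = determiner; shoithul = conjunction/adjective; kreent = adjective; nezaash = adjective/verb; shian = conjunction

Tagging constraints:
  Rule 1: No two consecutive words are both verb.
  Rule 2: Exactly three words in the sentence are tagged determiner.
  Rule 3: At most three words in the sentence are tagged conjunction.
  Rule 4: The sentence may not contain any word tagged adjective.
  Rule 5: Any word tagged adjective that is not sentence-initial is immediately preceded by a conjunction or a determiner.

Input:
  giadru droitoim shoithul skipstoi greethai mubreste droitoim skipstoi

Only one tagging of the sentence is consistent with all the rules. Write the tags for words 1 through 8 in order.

Candidates per position — 1:giadru {verb,conjunction}; 2:droitoim {determiner,conjunction}; 3:shoithul {conjunction,adjective}; 4:skipstoi {adjective,determiner}; 5:greethai {verb}; 6:mubreste {determiner}; 7:droitoim {determiner,conjunction}; 8:skipstoi {adjective,determiner}.
Position 3: adjective is ruled out by rule 4; that leaves conjunction.
Position 4: adjective is ruled out by rule 4; that leaves determiner.
Position 8: adjective is ruled out by rule 4; that leaves determiner.
Position 2: determiner is ruled out by rule 2; that leaves conjunction.
Position 7: determiner is ruled out by rule 2; that leaves conjunction.
Position 1: conjunction is ruled out by rule 3; that leaves verb.
So the tagging must be: verb conjunction conjunction determiner verb determiner conjunction determiner.
Check: rule 1 ✓; rule 2 ✓; rule 3 ✓; rule 4 ✓; rule 5 ✓.

verb conjunction conjunction determiner verb determiner conjunction determiner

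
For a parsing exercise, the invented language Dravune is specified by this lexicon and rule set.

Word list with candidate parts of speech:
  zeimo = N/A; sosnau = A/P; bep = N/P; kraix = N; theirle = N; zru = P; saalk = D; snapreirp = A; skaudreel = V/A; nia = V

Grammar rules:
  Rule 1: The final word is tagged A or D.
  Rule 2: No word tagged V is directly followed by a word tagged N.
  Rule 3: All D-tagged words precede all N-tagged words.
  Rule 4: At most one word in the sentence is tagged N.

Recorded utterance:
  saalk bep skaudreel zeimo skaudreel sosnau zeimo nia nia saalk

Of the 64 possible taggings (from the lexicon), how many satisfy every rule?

8

Candidates per position — 1:saalk {D}; 2:bep {N,P}; 3:skaudreel {V,A}; 4:zeimo {N,A}; 5:skaudreel {V,A}; 6:sosnau {A,P}; 7:zeimo {N,A}; 8:nia {V}; 9:nia {V}; 10:saalk {D}.
There are 64 candidate sequences in total.
Checking each against the rules leaves 8 sequences.
Count = 8.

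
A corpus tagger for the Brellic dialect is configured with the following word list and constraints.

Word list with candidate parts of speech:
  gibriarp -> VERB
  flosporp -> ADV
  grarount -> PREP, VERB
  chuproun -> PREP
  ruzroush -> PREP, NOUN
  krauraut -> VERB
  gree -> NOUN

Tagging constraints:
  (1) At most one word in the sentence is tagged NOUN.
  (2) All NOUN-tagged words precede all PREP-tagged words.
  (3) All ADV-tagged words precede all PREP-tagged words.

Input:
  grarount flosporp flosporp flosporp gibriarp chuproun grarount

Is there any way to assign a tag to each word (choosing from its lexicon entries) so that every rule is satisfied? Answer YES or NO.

Candidates per position — 1:grarount {PREP,VERB}; 2:flosporp {ADV}; 3:flosporp {ADV}; 4:flosporp {ADV}; 5:gibriarp {VERB}; 6:chuproun {PREP}; 7:grarount {PREP,VERB}.
One satisfying assignment: VERB ADV ADV ADV VERB PREP VERB.
Check: rule 1 holds; rule 2 holds; rule 3 holds.

YES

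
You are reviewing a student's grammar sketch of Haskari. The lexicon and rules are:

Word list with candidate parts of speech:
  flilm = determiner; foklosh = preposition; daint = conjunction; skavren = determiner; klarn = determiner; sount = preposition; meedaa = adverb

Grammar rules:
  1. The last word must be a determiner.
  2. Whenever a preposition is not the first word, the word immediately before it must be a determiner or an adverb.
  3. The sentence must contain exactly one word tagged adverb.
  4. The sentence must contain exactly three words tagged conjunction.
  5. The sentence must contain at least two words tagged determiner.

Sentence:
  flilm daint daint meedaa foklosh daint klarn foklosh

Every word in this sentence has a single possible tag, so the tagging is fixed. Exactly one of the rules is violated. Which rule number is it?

1

Fixed tagging: determiner conjunction conjunction adverb preposition conjunction determiner preposition.
Applying the rules: R1 fail, R2 pass, R3 pass, R4 pass, R5 pass.
Only rule 1 fails.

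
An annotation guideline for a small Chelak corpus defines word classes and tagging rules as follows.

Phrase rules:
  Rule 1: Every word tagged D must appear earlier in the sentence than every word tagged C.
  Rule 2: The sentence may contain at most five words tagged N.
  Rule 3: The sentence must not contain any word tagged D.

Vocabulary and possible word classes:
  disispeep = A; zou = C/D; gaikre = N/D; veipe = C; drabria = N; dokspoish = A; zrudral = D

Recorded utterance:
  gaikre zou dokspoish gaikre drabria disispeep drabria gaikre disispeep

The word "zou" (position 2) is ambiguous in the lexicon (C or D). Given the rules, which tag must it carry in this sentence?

Candidates per position — 1:gaikre {N,D}; 2:zou {C,D}; 3:dokspoish {A}; 4:gaikre {N,D}; 5:drabria {N}; 6:disispeep {A}; 7:drabria {N}; 8:gaikre {N,D}; 9:disispeep {A}.
Position 1: D is ruled out by rule 3; that leaves N.
Position 2: D is ruled out by rule 3; that leaves C.
Position 4: D is ruled out by rule 1; that leaves N.
Position 8: D is ruled out by rule 1; that leaves N.
The unique satisfying tagging is: N C A N N A N N A.
Rule-by-rule: rule 1 holds; rule 2 holds; rule 3 holds.

C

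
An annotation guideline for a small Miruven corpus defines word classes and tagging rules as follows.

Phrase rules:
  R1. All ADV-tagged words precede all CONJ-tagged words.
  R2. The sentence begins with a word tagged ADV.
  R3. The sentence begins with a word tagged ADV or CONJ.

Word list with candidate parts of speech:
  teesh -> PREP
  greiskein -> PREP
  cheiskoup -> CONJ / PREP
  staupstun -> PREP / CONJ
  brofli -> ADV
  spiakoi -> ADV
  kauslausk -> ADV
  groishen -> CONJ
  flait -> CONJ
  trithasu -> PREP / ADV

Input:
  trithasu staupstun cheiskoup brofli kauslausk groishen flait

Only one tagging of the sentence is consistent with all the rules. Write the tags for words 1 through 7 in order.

ADV PREP PREP ADV ADV CONJ CONJ

Candidates per position — 1:trithasu {PREP,ADV}; 2:staupstun {PREP,CONJ}; 3:cheiskoup {CONJ,PREP}; 4:brofli {ADV}; 5:kauslausk {ADV}; 6:groishen {CONJ}; 7:flait {CONJ}.
Word 1 cannot be PREP — rule 2 would then fail for every completion. It is ADV.
Word 2 cannot be CONJ — rule 1 would then fail for every completion. It is PREP.
Word 3 cannot be CONJ — rule 1 would then fail for every completion. It is PREP.
That leaves exactly one tagging: ADV PREP PREP ADV ADV CONJ CONJ.
Checking: rule 1 ✓; rule 2 ✓; rule 3 ✓.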